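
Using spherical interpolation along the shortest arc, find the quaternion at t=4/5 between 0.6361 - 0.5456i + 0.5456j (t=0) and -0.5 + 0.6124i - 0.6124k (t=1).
0.5626 - 0.6364i + 0.1232j + 0.5131k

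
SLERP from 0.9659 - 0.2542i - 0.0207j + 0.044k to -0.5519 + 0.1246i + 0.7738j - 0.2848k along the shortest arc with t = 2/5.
0.8894 - 0.2247i - 0.3651j + 0.1584k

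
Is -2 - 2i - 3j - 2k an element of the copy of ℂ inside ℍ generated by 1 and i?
No. The quaternion -2 - 2i - 3j - 2k has j-coefficient y = -3 and k-coefficient z = -2, not both zero, so it does not lie in the complex subalgebra spanned by 1 and i.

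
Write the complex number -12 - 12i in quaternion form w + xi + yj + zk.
-12 - 12i + 0j + 0k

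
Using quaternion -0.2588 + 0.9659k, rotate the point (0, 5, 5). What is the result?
(2.5, -4.33, 5)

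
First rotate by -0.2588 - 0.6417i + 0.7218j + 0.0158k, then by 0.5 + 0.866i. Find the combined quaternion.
0.4263 - 0.545i + 0.3472j + 0.633k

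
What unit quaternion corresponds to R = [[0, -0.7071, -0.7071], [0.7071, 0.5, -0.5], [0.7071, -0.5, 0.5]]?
0.7071 - 0.5j + 0.5k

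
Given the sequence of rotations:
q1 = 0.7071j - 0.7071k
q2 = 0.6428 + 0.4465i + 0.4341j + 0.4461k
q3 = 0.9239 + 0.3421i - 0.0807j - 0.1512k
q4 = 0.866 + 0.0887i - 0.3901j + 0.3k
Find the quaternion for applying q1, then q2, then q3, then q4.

q2 · q1 = 0.0085 - 0.6224i + 0.7702j - 0.1388k
q3 · q2 · q1 = 0.2619 - 0.4445i + 0.8525j + 0.0837k
q4 · q3 · q2 · q1 = 0.5737 - 0.6501i + 0.4953j + 0.0533k
0.5737 - 0.6501i + 0.4953j + 0.0533k


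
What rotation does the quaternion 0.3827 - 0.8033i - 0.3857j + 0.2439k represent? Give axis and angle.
axis = (-0.8695, -0.4175, 0.264), θ = 3π/4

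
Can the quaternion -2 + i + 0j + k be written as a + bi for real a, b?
No. The quaternion -2 + i + k has j-coefficient y = 0 and k-coefficient z = 1, not both zero, so it does not lie in the complex subalgebra spanned by 1 and i.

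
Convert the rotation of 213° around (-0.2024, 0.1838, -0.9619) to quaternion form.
-0.284 - 0.1941i + 0.1762j - 0.9223k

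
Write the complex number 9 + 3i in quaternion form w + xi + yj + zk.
9 + 3i + 0j + 0k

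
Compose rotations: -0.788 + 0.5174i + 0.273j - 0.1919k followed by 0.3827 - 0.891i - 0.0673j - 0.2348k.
0.1328 + 0.9771i - 0.135j - 0.0968k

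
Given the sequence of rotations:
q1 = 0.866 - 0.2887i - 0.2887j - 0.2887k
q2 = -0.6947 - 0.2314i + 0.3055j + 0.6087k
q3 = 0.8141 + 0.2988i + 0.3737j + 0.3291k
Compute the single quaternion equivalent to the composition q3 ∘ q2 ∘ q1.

q2 · q1 = -0.4045 + 0.0877i + 0.2226j + 0.8827k
q3 · q2 · q1 = -0.7292 + 0.2071i - 0.2048j + 0.6192k
-0.7292 + 0.2071i - 0.2048j + 0.6192k


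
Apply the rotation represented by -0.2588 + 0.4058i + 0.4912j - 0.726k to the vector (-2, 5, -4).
(4.562, -1.454, -4.699)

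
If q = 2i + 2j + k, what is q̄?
-2i - 2j - k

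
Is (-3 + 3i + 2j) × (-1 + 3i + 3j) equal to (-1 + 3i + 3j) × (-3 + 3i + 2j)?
No: pq = -12 - 12i - 11j + 3k ≠ -12 - 12i - 11j - 3k = qp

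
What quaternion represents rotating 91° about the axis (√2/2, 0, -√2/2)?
0.7009 + 0.5043i - 0.5043k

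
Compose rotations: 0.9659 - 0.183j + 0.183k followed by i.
0.9659i - 0.183j - 0.183k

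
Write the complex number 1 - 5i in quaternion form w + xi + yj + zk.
1 - 5i + 0j + 0k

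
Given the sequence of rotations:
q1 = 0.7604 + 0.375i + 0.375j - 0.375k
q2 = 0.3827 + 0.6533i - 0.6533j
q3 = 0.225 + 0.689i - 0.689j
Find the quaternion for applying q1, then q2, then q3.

q2 · q1 = 0.291 + 0.8853i - 0.1083j + 0.3465k
q3 · q2 · q1 = -0.6191 + 0.161i - 0.4636j + 0.6133k
-0.6191 + 0.161i - 0.4636j + 0.6133k


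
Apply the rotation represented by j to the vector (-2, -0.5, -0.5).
(2, -0.5, 0.5)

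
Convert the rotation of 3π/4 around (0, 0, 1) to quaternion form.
0.3827 + 0.9239k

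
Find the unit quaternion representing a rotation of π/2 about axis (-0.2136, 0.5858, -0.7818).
0.7071 - 0.151i + 0.4142j - 0.5528k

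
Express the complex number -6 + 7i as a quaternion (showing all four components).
-6 + 7i + 0j + 0k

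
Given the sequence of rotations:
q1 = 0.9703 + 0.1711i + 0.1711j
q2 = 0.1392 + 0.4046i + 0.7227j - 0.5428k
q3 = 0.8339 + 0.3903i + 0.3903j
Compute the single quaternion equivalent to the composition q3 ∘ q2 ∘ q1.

q2 · q1 = -0.0578 + 0.5093i + 0.6322j - 0.5811k
q3 · q2 · q1 = -0.4937 + 0.1753i + 0.7314j - 0.4366k
-0.4937 + 0.1753i + 0.7314j - 0.4366k


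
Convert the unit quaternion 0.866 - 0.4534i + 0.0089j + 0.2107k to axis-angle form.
axis = (-0.9067, 0.0178, 0.4214), θ = π/3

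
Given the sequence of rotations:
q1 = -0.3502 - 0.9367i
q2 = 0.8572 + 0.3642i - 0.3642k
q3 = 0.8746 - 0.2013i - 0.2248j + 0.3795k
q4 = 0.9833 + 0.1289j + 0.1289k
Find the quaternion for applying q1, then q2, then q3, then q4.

q2 · q1 = 0.041 - 0.9305i + 0.3411j + 0.1275k
q3 · q2 · q1 = -0.1232 - 0.9802i - 0.0383j - 0.1508k
q4 · q3 · q2 · q1 = -0.0968 - 0.9783i - 0.1799j - 0.0378k
-0.0968 - 0.9783i - 0.1799j - 0.0378k


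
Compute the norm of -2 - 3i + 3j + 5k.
√47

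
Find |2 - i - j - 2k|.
√10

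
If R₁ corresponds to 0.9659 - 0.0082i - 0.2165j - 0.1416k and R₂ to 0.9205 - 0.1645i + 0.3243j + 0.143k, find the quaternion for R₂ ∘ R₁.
0.9782 - 0.1814i + 0.0895j + 0.0461k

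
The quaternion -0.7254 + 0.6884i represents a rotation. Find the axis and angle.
axis = (1, 0, 0), θ = 273°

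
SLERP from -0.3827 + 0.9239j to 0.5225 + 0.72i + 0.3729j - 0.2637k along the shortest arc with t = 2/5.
-0.0069 + 0.3928i + 0.9083j - 0.1439k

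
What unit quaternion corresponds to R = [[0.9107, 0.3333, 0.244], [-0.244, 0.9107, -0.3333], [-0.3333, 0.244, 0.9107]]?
0.9659 + 0.1494i + 0.1494j - 0.1494k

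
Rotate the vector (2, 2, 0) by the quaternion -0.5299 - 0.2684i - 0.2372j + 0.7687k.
(1.295, -2.026, -1.488)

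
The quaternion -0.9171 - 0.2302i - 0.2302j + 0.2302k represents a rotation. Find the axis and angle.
axis = (-√3/3, -√3/3, √3/3), θ = 313°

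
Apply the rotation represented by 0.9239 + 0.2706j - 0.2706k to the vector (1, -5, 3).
(-0.293, -5.207, 2.793)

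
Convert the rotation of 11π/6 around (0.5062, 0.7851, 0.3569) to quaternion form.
-0.9659 + 0.131i + 0.2032j + 0.0924k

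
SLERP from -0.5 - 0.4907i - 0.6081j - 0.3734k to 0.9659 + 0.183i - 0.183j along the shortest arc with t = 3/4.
-0.9467 - 0.2996i - 0.0341j - 0.1134k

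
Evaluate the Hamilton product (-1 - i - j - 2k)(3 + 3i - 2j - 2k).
-6 - 8i - 9j + k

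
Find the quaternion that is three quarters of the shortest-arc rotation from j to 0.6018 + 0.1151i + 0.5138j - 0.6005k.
0.49 + 0.0937i + 0.7155j - 0.489k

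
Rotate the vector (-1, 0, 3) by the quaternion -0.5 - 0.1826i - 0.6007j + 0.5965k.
(1.582, -2.321, 1.453)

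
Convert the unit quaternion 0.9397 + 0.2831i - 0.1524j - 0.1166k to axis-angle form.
axis = (0.8278, -0.4456, -0.3409), θ = 40°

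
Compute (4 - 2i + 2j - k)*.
4 + 2i - 2j + k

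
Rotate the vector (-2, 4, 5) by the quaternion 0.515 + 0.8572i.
(-2, -6.293, 1.184)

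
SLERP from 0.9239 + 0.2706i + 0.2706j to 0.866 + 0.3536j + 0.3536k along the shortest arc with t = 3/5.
0.9124 + 0.1115i + 0.3286j + 0.2171k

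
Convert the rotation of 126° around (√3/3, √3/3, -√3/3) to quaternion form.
0.454 + 0.5144i + 0.5144j - 0.5144k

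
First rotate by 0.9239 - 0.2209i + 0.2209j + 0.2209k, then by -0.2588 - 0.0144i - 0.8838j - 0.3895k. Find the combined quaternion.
0.039 - 0.0653i - 0.7845j - 0.6154k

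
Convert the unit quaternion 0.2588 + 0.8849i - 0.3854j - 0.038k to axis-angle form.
axis = (0.9161, -0.399, -0.0393), θ = 5π/6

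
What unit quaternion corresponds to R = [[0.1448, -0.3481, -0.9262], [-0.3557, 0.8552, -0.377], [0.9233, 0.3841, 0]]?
0.7071 + 0.2691i - 0.6539j - 0.0027k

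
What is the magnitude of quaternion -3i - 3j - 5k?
√43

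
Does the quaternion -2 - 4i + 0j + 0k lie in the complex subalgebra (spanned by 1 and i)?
Yes. The quaternion -2 - 4i has j- and k-coefficients y = z = 0, so it lies in the complex subalgebra spanned by 1 and i.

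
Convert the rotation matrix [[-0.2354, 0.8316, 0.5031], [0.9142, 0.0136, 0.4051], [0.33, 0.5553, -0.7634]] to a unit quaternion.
0.061 + 0.6153i + 0.7093j + 0.3385k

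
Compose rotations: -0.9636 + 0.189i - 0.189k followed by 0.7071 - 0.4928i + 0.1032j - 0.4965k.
-0.6821 + 0.589i - 0.2864j + 0.3253k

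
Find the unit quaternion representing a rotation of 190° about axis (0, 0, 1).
-0.0872 + 0.9962k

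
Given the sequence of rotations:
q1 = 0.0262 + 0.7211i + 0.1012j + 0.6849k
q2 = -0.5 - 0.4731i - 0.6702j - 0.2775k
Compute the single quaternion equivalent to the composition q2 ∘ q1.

q2 · q1 = 0.5859 - 0.8039i + 0.0558j + 0.0857k
0.5859 - 0.8039i + 0.0558j + 0.0857k


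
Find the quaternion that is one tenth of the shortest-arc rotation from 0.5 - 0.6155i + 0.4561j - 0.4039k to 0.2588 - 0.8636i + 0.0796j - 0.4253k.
0.481 - 0.649i + 0.4224j - 0.4111k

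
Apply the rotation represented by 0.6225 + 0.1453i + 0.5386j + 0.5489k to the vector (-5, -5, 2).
(5.208, -5.155, -0.55)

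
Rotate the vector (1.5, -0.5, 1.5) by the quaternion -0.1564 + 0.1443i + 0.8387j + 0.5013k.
(-1.74, 1.229, -0.46)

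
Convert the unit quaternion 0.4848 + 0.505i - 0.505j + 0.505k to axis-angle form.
axis = (√3/3, -√3/3, √3/3), θ = 122°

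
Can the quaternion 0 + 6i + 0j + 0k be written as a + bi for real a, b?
Yes. The quaternion 6i has j- and k-coefficients y = z = 0, so it lies in the complex subalgebra spanned by 1 and i.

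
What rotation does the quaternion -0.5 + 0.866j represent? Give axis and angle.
axis = (0, 1, 0), θ = 4π/3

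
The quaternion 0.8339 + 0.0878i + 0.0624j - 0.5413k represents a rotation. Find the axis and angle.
axis = (0.1591, 0.1131, -0.9808), θ = 67°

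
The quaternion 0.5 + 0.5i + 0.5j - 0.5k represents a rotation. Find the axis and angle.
axis = (√3/3, √3/3, -√3/3), θ = 2π/3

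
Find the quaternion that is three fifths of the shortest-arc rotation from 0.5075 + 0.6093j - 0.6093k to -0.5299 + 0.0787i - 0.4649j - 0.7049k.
0.6875 - 0.0605i + 0.6936j + 0.2063k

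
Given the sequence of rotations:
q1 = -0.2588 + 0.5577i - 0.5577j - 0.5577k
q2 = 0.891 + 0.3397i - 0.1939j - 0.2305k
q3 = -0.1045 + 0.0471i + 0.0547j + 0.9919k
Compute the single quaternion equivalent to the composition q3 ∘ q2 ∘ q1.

q2 · q1 = -0.6567 + 0.3886i - 0.3858j - 0.5186k
q3 · q2 · q1 = 0.5858 + 0.2828i + 0.4143j - 0.6366k
0.5858 + 0.2828i + 0.4143j - 0.6366k


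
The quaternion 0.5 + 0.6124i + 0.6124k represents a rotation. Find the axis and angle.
axis = (√2/2, 0, √2/2), θ = 2π/3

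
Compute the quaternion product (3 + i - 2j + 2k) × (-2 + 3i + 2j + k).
-7 + i + 15j + 7k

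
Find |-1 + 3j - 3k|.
√19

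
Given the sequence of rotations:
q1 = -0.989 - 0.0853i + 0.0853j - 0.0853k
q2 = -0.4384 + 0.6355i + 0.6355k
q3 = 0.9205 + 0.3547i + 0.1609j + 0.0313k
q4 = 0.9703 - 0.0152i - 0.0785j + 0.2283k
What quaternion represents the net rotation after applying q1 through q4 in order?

q2 · q1 = 0.542 - 0.6453i - 0.0374j - 0.5369k
q3 · q2 · q1 = 0.7506 - 0.487i + 0.223j - 0.3867k
q4 · q3 · q2 · q1 = 0.8267 - 0.5045i + 0.0404j - 0.2455k
0.8267 - 0.5045i + 0.0404j - 0.2455k


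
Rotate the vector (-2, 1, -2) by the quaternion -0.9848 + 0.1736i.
(-2, 0.256, -2.221)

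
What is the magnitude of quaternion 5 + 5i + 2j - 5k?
√79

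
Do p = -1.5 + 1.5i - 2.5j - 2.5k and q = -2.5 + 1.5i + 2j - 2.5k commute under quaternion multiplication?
No: pq = 0.25 + 5.25i + 3.25j + 16.75k ≠ 0.25 - 17.25i + 3.25j + 3.25k = qp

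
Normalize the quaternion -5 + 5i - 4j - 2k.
-0.5976 + 0.5976i - 0.4781j - 0.239k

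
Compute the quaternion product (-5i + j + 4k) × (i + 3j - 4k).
18 - 16i - 16j - 16k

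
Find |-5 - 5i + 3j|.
√59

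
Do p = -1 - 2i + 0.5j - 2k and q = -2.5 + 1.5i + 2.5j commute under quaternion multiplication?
No: pq = 4.25 + 8.5i - 6.75j - 0.75k ≠ 4.25 - 1.5i - 0.75j + 10.75k = qp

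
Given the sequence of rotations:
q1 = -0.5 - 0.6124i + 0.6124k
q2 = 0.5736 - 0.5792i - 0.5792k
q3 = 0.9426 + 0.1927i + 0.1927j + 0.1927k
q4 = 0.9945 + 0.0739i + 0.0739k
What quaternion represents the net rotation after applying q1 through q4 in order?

q2 · q1 = -0.2868 - 0.0617i + 0.7094j + 0.6409k
q3 · q2 · q1 = -0.5187 - 0.1266i + 0.478j + 0.6974k
q4 · q3 · q2 · q1 = -0.558 - 0.1996i + 0.4145j + 0.6906k
-0.558 - 0.1996i + 0.4145j + 0.6906k


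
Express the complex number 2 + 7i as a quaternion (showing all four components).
2 + 7i + 0j + 0k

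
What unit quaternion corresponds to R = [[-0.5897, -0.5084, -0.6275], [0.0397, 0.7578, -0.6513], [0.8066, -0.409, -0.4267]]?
-0.4305 - 0.1407i + 0.8328j - 0.3183k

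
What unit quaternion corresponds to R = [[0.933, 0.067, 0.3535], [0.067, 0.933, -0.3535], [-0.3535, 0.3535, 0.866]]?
0.9659 + 0.183i + 0.183j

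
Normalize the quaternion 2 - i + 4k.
0.4364 - 0.2182i + 0.8729k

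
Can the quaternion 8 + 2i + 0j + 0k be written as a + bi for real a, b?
Yes. The quaternion 8 + 2i has j- and k-coefficients y = z = 0, so it lies in the complex subalgebra spanned by 1 and i.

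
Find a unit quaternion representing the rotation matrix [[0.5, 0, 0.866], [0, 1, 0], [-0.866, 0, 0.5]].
0.866 + 0.5j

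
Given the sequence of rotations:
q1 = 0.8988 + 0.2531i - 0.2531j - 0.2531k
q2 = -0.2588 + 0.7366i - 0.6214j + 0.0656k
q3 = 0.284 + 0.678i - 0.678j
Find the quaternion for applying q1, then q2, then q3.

q2 · q1 = -0.5597 + 0.7704i - 0.29j + 0.0953k
q3 · q2 · q1 = -0.8779 - 0.2253i + 0.2325j + 0.3528k
-0.8779 - 0.2253i + 0.2325j + 0.3528k


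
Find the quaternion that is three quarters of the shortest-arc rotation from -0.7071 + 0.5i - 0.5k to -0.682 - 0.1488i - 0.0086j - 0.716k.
-0.7216 + 0.0193i - 0.0067j - 0.6921k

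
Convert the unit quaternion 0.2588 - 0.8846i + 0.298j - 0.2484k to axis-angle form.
axis = (-0.9158, 0.3085, -0.2572), θ = 5π/6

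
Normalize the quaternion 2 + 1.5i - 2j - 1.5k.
0.5657 + 0.4243i - 0.5657j - 0.4243k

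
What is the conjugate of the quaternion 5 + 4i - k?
5 - 4i + k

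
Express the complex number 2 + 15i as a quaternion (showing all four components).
2 + 15i + 0j + 0k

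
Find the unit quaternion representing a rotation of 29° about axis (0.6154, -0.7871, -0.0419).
0.9681 + 0.1541i - 0.1971j - 0.0105k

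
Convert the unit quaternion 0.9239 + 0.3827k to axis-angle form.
axis = (0, 0, 1), θ = π/4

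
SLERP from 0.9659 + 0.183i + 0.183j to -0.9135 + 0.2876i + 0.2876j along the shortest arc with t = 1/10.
0.9813 + 0.1361i + 0.1361j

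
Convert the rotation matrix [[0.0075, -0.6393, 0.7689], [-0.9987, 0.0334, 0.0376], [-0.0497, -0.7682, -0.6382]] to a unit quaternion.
0.3173 - 0.6349i + 0.645j - 0.2832k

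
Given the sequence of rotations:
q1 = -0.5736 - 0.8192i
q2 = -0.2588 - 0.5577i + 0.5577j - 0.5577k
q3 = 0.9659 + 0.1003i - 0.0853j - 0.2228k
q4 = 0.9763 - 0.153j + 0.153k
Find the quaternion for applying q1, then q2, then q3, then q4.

q2 · q1 = -0.3084 + 0.5319i + 0.137j + 0.7768k
q3 · q2 · q1 = -0.1665 + 0.4471i - 0.0378j + 0.8781k
q4 · q3 · q2 · q1 = -0.3027 + 0.3079i + 0.057j + 0.9002k
-0.3027 + 0.3079i + 0.057j + 0.9002k


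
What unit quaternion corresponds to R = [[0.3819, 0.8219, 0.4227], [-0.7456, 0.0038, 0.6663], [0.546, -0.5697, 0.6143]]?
0.7071 - 0.437i - 0.0436j - 0.5542k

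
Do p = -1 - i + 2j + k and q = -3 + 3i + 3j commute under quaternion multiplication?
No: pq = -3i - 6j - 12k ≠ 3i - 12j + 6k = qp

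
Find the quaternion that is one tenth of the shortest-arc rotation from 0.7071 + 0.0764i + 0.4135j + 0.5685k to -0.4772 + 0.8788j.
0.6224 + 0.0752i + 0.5422j + 0.5595k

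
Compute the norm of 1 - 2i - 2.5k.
3.354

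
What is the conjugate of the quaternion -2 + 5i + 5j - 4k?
-2 - 5i - 5j + 4k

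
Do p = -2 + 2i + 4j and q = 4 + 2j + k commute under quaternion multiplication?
No: pq = -16 + 12i + 10j + 2k ≠ -16 + 4i + 14j - 6k = qp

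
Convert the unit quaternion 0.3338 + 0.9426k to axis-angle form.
axis = (0, 0, 1), θ = 141°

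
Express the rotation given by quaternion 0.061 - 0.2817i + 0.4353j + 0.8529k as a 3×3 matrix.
[[-0.8338, -0.3493, -0.4274], [-0.1412, -0.6136, 0.7769], [-0.5336, 0.7082, 0.4623]]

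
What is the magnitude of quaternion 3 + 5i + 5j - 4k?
√75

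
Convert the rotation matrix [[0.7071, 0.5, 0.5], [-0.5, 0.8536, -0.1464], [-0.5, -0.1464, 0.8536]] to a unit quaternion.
0.9239 + 0.2706j - 0.2706k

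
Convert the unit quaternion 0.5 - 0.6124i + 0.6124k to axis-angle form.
axis = (-√2/2, 0, √2/2), θ = 2π/3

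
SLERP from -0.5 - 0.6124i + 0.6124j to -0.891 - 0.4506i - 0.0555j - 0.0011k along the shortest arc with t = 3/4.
-0.8414 - 0.5254i + 0.1264j - 0.0009k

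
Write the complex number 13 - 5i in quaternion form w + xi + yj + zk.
13 - 5i + 0j + 0k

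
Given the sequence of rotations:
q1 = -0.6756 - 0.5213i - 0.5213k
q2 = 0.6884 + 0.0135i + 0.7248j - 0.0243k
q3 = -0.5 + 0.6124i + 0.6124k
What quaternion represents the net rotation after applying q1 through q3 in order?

q2 · q1 = -0.4707 - 0.7458i - 0.47j + 0.0354k
q3 · q2 · q1 = 0.6704 + 0.3725i - 0.2434j - 0.5938k
0.6704 + 0.3725i - 0.2434j - 0.5938k


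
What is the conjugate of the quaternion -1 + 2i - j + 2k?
-1 - 2i + j - 2k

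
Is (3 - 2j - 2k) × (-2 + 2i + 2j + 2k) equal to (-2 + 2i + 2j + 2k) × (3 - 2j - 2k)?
No: pq = 2 + 6i + 6j + 14k ≠ 2 + 6i + 14j + 6k = qp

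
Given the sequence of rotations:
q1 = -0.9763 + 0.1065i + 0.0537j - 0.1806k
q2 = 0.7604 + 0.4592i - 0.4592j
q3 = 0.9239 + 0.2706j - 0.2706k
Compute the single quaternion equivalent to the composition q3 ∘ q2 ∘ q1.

q2 · q1 = -0.7666 - 0.2844i + 0.5721j - 0.0638k
q3 · q2 · q1 = -0.8803 - 0.1252i + 0.3981j + 0.2255k
-0.8803 - 0.1252i + 0.3981j + 0.2255k


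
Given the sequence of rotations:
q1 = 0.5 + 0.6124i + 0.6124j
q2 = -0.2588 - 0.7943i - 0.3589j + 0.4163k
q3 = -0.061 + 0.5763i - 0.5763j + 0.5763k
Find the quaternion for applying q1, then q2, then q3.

q2 · q1 = 0.5768 - 0.8106i - 0.083j - 0.0585k
q3 · q2 · q1 = 0.4178 + 0.4634i - 0.7608j - 0.179k
0.4178 + 0.4634i - 0.7608j - 0.179k


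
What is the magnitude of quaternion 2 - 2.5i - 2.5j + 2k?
4.528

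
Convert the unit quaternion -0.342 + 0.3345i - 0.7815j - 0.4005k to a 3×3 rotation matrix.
[[-0.5423, -0.7968, 0.2666], [-0.2489, 0.4554, 0.8548], [-0.8025, 0.3972, -0.4453]]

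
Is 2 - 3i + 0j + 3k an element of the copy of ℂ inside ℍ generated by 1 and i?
No. The quaternion 2 - 3i + 3k has j-coefficient y = 0 and k-coefficient z = 3, not both zero, so it does not lie in the complex subalgebra spanned by 1 and i.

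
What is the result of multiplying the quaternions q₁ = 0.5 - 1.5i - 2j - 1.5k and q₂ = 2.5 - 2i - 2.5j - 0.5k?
-7.5 - 7.5i - 4j - 4.25k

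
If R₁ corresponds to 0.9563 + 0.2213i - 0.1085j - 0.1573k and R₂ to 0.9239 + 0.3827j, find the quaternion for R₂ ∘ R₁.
0.925 + 0.1443i + 0.2657j - 0.23k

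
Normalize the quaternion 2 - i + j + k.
0.7559 - 0.378i + 0.378j + 0.378k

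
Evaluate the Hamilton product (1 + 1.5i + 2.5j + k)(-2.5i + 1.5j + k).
-1 - 1.5i - 2.5j + 9.5k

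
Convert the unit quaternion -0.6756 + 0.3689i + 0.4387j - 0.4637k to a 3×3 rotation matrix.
[[0.185, -0.3029, -0.9349], [0.9502, 0.2978, 0.0916], [0.2507, -0.9053, 0.3429]]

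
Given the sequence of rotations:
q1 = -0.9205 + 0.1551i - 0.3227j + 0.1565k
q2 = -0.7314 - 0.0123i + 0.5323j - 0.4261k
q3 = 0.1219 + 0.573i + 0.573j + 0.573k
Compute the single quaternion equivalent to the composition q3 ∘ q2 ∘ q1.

q2 · q1 = 0.9136 - 0.1563i - 0.3181j + 0.1992k
q3 · q2 · q1 = 0.2691 + 0.8009i + 0.281j + 0.4551k
0.2691 + 0.8009i + 0.281j + 0.4551k


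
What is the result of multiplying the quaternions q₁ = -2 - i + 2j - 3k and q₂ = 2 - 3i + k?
-4 + 6i + 14j - 2k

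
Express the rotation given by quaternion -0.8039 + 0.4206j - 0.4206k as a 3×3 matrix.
[[0.2924, -0.6762, -0.6762], [0.6762, 0.6462, -0.3538], [0.6762, -0.3538, 0.6462]]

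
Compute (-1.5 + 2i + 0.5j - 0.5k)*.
-1.5 - 2i - 0.5j + 0.5k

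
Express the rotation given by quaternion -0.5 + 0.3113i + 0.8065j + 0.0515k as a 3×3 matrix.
[[-0.3062, 0.5536, -0.7744], [0.4506, 0.8009, 0.3944], [0.8386, -0.2282, -0.4947]]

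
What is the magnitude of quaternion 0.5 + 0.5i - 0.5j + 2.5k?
√7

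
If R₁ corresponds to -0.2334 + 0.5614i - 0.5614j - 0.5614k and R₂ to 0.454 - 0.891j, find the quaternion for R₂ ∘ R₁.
-0.6062 + 0.7551i - 0.0469j + 0.2453k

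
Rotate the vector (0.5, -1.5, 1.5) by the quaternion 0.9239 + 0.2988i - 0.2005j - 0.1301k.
(-0.41, -2.111, 0.351)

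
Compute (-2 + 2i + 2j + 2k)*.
-2 - 2i - 2j - 2k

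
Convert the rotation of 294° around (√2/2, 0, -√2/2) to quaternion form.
-0.8387 + 0.3851i - 0.3851k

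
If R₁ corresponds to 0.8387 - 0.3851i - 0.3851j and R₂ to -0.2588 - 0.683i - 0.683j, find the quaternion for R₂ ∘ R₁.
-0.7431 - 0.4732i - 0.4732j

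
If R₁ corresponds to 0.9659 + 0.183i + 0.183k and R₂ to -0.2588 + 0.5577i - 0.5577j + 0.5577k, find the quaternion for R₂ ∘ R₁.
-0.4541 + 0.3893i - 0.5387j + 0.5934k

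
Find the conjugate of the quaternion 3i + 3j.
-3i - 3j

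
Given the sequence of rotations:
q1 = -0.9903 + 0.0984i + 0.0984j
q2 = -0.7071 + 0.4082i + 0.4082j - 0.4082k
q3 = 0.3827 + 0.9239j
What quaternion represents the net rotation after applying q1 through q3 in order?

q2 · q1 = 0.6199 - 0.4337i - 0.514j + 0.4042k
q3 · q2 · q1 = 0.7121 + 0.2075i + 0.376j + 0.5554k
0.7121 + 0.2075i + 0.376j + 0.5554k


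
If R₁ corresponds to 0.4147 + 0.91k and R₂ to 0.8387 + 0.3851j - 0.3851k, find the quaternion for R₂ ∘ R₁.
0.6982 + 0.3504i + 0.1597j + 0.6035k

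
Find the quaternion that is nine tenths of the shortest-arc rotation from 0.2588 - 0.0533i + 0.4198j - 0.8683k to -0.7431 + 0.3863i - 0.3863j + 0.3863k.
0.711 - 0.3606i + 0.4012j - 0.4509k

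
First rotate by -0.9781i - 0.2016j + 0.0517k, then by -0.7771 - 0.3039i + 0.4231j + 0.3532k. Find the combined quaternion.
-0.2302 + 0.8532i - 0.1731j + 0.4349k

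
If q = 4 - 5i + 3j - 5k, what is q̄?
4 + 5i - 3j + 5k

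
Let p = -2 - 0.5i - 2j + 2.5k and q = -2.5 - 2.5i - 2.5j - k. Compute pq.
1.25 + 14.5i + 3.25j - 8k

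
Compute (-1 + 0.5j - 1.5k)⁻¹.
-0.2857 - 0.1429j + 0.4286k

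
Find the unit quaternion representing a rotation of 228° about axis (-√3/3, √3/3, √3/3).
-0.4067 - 0.5274i + 0.5274j + 0.5274k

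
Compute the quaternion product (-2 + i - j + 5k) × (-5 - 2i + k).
7 - 2i - 6j - 29k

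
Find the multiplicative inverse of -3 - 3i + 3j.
-0.1111 + 0.1111i - 0.1111j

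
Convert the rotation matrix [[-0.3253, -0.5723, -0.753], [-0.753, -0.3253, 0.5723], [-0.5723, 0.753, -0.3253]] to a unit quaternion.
-0.0785 - 0.5756i + 0.5756j + 0.5756k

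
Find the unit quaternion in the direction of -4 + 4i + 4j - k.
-0.5714 + 0.5714i + 0.5714j - 0.1429k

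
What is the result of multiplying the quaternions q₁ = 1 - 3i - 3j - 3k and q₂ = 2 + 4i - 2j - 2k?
2 - 2i - 26j + 10k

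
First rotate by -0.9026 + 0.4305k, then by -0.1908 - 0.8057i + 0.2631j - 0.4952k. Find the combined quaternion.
0.3854 + 0.8405i + 0.1094j + 0.3648k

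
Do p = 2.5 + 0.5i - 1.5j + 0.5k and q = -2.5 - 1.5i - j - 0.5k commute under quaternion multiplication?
No: pq = -6.75 - 3.75i + 0.75j - 5.25k ≠ -6.75 - 6.25i + 1.75j + 0.25k = qp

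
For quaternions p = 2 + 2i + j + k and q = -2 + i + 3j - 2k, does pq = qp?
No: pq = -7 - 7i + 9j - k ≠ -7 + 3i - j - 11k = qp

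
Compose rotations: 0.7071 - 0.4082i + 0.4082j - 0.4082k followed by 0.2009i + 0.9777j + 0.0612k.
-0.2921 - 0.282i + 0.7484j + 0.5244k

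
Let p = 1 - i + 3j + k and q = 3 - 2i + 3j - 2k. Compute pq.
-6 - 14i + 8j + 4k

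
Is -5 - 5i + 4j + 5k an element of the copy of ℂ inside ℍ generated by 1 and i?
No. The quaternion -5 - 5i + 4j + 5k has j-coefficient y = 4 and k-coefficient z = 5, not both zero, so it does not lie in the complex subalgebra spanned by 1 and i.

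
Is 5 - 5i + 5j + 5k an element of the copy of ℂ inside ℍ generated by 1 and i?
No. The quaternion 5 - 5i + 5j + 5k has j-coefficient y = 5 and k-coefficient z = 5, not both zero, so it does not lie in the complex subalgebra spanned by 1 and i.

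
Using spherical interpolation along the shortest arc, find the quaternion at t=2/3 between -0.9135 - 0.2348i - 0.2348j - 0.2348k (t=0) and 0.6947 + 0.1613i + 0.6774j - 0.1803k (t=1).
-0.8079 - 0.1957i - 0.5543j + 0.0417k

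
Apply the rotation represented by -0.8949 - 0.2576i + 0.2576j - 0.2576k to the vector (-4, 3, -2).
(-4.063, 2.078, -2.859)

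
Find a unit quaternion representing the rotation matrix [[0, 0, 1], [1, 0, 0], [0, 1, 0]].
0.5 + 0.5i + 0.5j + 0.5k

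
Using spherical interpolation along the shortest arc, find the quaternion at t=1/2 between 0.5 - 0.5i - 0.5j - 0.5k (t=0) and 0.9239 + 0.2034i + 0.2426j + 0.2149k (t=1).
0.9465 - 0.1972i - 0.1711j - 0.1895k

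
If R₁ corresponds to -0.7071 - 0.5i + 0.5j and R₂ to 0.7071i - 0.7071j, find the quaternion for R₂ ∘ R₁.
0.7071 - 0.5i + 0.5j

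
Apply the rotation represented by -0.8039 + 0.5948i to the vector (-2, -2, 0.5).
(-2, -0.107, 2.059)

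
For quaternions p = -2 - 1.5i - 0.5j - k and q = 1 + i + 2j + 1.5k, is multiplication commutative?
No: pq = 2 - 2.25i - 3.25j - 6.5k ≠ 2 - 4.75i - 5.75j - 1.5k = qp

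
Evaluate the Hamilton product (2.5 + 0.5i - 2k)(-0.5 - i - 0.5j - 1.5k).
-3.75 - 3.75i + 1.5j - 3k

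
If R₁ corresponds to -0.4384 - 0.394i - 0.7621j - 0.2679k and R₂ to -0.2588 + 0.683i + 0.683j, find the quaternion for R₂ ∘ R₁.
0.9031 - 0.3804i + 0.0808j - 0.1821k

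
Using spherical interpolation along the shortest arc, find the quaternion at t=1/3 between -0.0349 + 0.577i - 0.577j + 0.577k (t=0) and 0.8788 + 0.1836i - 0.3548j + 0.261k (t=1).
0.3305 + 0.5105i - 0.58j + 0.542k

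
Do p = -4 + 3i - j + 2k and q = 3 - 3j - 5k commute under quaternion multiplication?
No: pq = -5 + 20i + 24j + 17k ≠ -5 - 2i - 6j + 35k = qp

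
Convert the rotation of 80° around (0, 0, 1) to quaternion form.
0.766 + 0.6428k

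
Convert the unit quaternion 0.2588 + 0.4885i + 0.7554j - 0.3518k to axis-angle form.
axis = (0.5057, 0.782, -0.3642), θ = 5π/6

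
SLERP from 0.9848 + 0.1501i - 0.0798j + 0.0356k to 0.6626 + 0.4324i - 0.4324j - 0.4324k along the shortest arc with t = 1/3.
0.932 + 0.2621i - 0.2128j - 0.1317k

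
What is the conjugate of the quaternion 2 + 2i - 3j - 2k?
2 - 2i + 3j + 2k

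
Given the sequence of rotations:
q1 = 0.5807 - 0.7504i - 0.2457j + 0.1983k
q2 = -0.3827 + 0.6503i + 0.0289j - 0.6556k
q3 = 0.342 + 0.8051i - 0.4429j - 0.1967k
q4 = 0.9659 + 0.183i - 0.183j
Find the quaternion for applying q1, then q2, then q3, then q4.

q2 · q1 = 0.4029 + 0.5095i + 0.4738j - 0.5947k
q3 · q2 · q1 = -0.1795 + 0.8552i + 0.3622j + 0.3245k
q4 · q3 · q2 · q1 = -0.2636 + 0.7338i + 0.3233j + 0.5362k
-0.2636 + 0.7338i + 0.3233j + 0.5362k


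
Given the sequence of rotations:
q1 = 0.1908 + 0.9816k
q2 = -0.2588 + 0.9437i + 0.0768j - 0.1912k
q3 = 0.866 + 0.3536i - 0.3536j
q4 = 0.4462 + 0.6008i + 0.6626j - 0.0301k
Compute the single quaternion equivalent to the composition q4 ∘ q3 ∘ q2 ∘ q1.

q2 · q1 = 0.1383 + 0.2554i - 0.9117j - 0.2905k
q3 · q2 · q1 = -0.2929 + 0.3728i - 0.7357j - 0.4836k
q4 · q3 · q2 · q1 = 0.1182 - 0.3522i - 0.243j - 0.896k
0.1182 - 0.3522i - 0.243j - 0.896k


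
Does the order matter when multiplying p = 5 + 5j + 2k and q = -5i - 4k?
Yes: pq = 8 - 45i - 10j + 5k ≠ 8 - 5i + 10j - 45k = qp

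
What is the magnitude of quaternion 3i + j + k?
√11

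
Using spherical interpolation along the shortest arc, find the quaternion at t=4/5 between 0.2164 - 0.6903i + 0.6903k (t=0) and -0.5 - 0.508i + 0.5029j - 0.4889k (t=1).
0.5277 + 0.2702i - 0.4672j + 0.6559k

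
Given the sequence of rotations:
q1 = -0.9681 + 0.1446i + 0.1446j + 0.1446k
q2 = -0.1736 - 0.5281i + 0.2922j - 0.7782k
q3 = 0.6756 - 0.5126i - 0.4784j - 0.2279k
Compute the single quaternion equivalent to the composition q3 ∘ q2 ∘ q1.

q2 · q1 = 0.3147 + 0.6409i - 0.3441j + 0.6097k
q3 · q2 · q1 = 0.5155 - 0.0984i - 0.2166j + 0.8232k
0.5155 - 0.0984i - 0.2166j + 0.8232k


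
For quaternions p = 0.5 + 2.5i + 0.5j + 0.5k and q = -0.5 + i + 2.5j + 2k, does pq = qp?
No: pq = -5 - i - 3.5j + 6.5k ≠ -5 - 0.5i + 5.5j - 5k = qp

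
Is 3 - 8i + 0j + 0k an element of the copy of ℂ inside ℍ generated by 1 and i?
Yes. The quaternion 3 - 8i has j- and k-coefficients y = z = 0, so it lies in the complex subalgebra spanned by 1 and i.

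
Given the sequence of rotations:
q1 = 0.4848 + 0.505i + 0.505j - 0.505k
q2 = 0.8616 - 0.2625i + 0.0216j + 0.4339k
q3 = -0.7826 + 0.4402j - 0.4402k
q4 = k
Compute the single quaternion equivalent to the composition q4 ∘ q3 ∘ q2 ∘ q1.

q2 · q1 = 0.7585 + 0.0778i + 0.5321j - 0.3682k
q3 · q2 · q1 = -0.9899 + 0.0113i - 0.1168j - 0.08k
q4 · q3 · q2 · q1 = 0.08 + 0.1168i + 0.0113j - 0.9899k
0.08 + 0.1168i + 0.0113j - 0.9899k


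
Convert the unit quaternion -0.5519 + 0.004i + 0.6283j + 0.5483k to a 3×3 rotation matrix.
[[-0.3908, 0.6102, -0.6891], [-0.6002, 0.3987, 0.6934], [0.6979, 0.6846, 0.2104]]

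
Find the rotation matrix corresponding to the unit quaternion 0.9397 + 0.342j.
[[0.7661, 0, 0.6428], [0, 1, 0], [-0.6428, 0, 0.7661]]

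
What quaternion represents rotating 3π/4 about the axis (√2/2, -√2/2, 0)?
0.3827 + 0.6533i - 0.6533j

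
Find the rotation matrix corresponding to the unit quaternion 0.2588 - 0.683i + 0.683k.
[[0.067, -0.3535, -0.933], [0.3535, -0.866, 0.3535], [-0.933, -0.3535, 0.067]]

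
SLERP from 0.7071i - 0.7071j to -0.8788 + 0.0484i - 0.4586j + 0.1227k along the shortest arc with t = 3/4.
-0.7392 + 0.2653i - 0.6103j + 0.1032k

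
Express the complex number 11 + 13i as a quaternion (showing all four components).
11 + 13i + 0j + 0k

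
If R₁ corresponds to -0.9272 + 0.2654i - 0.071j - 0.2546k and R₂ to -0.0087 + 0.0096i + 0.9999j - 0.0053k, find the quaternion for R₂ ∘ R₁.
0.0752 - 0.2662i - 0.9255j - 0.2589k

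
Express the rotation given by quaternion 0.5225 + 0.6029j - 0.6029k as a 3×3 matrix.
[[-0.454, 0.63, 0.63], [-0.63, 0.273, -0.727], [-0.63, -0.727, 0.273]]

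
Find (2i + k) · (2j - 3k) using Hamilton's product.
3 - 2i + 6j + 4k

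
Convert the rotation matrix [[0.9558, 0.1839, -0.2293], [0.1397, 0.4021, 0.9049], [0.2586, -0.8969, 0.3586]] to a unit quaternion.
0.8241 - 0.5466i - 0.148j - 0.0134k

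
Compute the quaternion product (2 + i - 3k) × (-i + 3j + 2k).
7 + 7i + 7j + 7k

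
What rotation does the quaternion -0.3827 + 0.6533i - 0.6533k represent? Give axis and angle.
axis = (√2/2, 0, -√2/2), θ = 5π/4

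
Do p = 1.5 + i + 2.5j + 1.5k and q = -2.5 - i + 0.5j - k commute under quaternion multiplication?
No: pq = -2.5 - 7.25i - 6j - 2.25k ≠ -2.5 - 0.75i - 5j - 8.25k = qp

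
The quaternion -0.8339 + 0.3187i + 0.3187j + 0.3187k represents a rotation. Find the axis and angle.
axis = (√3/3, √3/3, √3/3), θ = 293°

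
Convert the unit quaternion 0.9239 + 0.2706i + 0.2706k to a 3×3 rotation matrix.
[[0.8536, -0.5, 0.1464], [0.5, 0.7071, -0.5], [0.1464, 0.5, 0.8536]]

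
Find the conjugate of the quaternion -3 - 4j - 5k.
-3 + 4j + 5k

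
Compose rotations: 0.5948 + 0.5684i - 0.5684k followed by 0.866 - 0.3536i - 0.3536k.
0.5151 + 0.2819i - 0.402j - 0.7026k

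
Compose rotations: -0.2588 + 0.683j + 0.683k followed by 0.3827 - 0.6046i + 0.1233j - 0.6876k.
0.2864 + 0.7103i + 0.6424j + 0.0264k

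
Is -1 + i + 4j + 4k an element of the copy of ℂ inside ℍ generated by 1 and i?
No. The quaternion -1 + i + 4j + 4k has j-coefficient y = 4 and k-coefficient z = 4, not both zero, so it does not lie in the complex subalgebra spanned by 1 and i.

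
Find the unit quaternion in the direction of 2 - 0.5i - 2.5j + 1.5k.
0.5601 - 0.14i - 0.7001j + 0.4201k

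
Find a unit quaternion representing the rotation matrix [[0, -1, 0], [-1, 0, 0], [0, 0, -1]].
-0.7071i + 0.7071j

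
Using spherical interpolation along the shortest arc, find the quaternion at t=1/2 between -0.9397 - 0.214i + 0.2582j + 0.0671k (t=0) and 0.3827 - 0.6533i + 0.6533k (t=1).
-0.8623 + 0.2864i + 0.1684j - 0.3822k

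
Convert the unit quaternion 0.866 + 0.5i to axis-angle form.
axis = (1, 0, 0), θ = π/3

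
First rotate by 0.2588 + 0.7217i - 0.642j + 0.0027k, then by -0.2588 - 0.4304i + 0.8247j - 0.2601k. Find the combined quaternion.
0.7738 - 0.4629i + 0.193j - 0.3869k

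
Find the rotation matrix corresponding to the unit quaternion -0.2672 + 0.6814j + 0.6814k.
[[-0.8572, 0.3641, -0.3641], [-0.3641, 0.0714, 0.9286], [0.3641, 0.9286, 0.0714]]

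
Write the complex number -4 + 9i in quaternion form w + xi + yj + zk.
-4 + 9i + 0j + 0k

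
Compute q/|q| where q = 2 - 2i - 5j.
0.3482 - 0.3482i - 0.8704j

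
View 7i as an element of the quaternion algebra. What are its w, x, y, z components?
0 + 7i + 0j + 0k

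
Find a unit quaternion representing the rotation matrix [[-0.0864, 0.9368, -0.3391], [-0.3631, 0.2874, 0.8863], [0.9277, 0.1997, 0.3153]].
0.6157 - 0.2788i - 0.5144j - 0.5278k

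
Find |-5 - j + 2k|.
√30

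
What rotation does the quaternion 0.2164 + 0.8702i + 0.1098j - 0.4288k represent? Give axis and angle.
axis = (0.8913, 0.1125, -0.4392), θ = 155°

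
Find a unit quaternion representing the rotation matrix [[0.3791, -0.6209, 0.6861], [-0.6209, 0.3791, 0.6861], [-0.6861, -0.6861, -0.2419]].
0.6157 - 0.5572i + 0.5572j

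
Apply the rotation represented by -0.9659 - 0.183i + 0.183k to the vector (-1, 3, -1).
(0.195, 3.305, 0.195)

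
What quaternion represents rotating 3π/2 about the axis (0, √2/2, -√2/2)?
-0.7071 + 0.5j - 0.5k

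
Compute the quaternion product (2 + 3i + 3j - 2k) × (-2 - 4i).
8 - 14i + 2j + 16k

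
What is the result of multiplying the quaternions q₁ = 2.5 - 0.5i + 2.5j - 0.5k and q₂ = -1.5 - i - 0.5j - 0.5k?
-3.25 - 3.25i - 4.75j + 2.25k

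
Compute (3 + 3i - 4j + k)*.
3 - 3i + 4j - k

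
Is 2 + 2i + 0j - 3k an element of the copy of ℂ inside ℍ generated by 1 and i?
No. The quaternion 2 + 2i - 3k has j-coefficient y = 0 and k-coefficient z = -3, not both zero, so it does not lie in the complex subalgebra spanned by 1 and i.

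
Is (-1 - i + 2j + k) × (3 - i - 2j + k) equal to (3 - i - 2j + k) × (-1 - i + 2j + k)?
No: pq = -1 + 2i + 8j + 6k ≠ -1 - 6i + 8j - 2k = qp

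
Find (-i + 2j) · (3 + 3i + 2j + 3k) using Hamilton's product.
-1 + 3i + 9j - 8k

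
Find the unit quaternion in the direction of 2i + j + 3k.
0.5345i + 0.2673j + 0.8018k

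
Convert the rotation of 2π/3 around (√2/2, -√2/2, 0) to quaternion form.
0.5 + 0.6124i - 0.6124j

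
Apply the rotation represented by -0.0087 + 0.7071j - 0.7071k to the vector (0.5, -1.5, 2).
(-0.506, -1.994, 1.506)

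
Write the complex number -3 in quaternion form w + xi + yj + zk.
-3 + 0i + 0j + 0k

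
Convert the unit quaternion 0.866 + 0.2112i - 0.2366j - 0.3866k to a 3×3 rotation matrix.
[[0.5891, 0.5697, -0.5731], [-0.7695, 0.6119, -0.1829], [0.2465, 0.5487, 0.7988]]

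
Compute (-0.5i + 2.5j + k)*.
0.5i - 2.5j - k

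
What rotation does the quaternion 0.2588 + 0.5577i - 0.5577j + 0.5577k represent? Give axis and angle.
axis = (√3/3, -√3/3, √3/3), θ = 5π/6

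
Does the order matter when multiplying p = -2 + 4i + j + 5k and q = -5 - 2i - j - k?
Yes: pq = 24 - 12i - 9j - 25k ≠ 24 - 20i + 3j - 21k = qp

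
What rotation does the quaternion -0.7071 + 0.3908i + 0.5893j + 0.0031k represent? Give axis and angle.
axis = (0.5527, 0.8334, 0.0044), θ = 3π/2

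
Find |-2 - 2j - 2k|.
√12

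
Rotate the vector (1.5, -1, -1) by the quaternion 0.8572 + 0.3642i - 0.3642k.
(0.743, -0.782, -1.757)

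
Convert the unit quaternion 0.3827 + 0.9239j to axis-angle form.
axis = (0, 1, 0), θ = 3π/4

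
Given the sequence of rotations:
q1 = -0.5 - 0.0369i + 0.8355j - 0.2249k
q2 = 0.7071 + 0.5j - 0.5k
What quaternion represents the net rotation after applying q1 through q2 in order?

q2 · q1 = -0.8838 + 0.2792i + 0.3592j + 0.1094k
-0.8838 + 0.2792i + 0.3592j + 0.1094k


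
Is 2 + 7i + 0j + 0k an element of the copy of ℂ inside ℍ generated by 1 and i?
Yes. The quaternion 2 + 7i has j- and k-coefficients y = z = 0, so it lies in the complex subalgebra spanned by 1 and i.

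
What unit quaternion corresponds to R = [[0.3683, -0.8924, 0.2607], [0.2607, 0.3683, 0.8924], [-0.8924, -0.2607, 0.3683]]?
0.7254 - 0.3974i + 0.3974j + 0.3974k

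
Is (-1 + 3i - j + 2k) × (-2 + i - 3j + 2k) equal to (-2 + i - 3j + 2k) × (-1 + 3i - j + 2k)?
No: pq = -8 - 3i + j - 14k ≠ -8 - 11i + 9j + 2k = qp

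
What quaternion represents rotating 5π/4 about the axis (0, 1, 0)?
-0.3827 + 0.9239j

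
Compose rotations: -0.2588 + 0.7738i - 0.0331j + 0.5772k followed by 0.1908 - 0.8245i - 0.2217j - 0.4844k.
0.8609 + 0.217i + 0.1521j + 0.4343k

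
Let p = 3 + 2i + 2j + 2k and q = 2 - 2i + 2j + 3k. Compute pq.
21k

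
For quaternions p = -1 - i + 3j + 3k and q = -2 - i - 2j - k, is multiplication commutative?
No: pq = 10 + 6i - 8j ≠ 10 - 10k = qp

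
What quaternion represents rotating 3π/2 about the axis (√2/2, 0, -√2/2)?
-0.7071 + 0.5i - 0.5k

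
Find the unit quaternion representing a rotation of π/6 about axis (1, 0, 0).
0.9659 + 0.2588i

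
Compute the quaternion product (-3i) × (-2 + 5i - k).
15 + 6i - 3j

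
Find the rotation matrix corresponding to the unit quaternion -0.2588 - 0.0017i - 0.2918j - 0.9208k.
[[-0.866, -0.4756, 0.1542], [0.4776, -0.6958, 0.5365], [-0.1479, 0.5383, 0.8297]]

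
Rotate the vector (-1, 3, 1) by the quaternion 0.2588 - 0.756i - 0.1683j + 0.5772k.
(-1.37, -2.784, -1.171)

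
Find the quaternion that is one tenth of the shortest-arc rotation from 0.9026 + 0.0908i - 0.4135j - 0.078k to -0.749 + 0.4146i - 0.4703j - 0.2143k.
0.9421 + 0.0337i - 0.3302j - 0.0466k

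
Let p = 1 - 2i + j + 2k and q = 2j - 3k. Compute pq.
4 - 7i - 4j - 7k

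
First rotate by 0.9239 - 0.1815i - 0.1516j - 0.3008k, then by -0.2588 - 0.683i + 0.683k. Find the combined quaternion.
-0.1576 - 0.4805i - 0.2902j + 0.8124k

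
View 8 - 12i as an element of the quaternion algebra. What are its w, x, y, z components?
8 - 12i + 0j + 0k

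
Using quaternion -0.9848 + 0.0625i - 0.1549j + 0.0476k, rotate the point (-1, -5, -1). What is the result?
(-1.63, -4.934, 0.044)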